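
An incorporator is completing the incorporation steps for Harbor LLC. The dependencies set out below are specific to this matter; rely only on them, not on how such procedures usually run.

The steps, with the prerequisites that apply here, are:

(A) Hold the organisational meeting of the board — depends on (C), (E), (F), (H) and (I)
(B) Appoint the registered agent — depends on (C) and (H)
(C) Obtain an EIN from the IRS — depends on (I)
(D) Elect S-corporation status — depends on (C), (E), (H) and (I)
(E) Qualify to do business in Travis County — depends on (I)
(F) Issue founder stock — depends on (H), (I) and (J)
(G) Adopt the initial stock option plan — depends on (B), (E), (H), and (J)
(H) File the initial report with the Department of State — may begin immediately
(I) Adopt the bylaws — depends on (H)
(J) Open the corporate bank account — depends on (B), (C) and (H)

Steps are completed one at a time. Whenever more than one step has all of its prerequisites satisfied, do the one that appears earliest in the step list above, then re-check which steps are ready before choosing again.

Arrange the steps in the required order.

(H) (I) (C) (B) (E) (D) (J) (F) (A) (G)

(H) is the only step with nothing outstanding, so it goes first.
That leaves (I) as the only ready step → (I).
(C) and (E) are both available; (C) is listed earlier → (C).
(B) and (E) are both available; (B) is listed earlier → (B).
(J) now also ready, so the ready set is {(E), (J)}; (E) is listed earlier → (E).
Now (D) and (J) have their prerequisites met. (D) is listed earlier, so (D) next.
(J) needed (B), (C) and (H), now all done → (J).
(F) and (G) are both available; (F) is listed earlier → (F).
Ready: (A) and (G). (A) is listed earlier → (A).
That leaves (G) as the only ready step → (G).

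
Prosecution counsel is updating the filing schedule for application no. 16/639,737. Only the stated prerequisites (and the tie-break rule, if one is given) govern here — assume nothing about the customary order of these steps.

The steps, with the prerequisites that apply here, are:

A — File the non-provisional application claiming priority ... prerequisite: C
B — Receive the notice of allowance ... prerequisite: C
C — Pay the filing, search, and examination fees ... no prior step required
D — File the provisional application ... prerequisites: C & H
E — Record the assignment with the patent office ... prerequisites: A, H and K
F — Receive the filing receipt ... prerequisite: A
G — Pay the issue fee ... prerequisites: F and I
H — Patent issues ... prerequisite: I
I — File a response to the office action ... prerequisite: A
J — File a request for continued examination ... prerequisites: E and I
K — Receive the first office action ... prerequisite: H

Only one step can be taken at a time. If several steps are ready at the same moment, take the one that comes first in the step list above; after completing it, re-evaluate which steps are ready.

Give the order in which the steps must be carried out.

C A B F I G H D K E J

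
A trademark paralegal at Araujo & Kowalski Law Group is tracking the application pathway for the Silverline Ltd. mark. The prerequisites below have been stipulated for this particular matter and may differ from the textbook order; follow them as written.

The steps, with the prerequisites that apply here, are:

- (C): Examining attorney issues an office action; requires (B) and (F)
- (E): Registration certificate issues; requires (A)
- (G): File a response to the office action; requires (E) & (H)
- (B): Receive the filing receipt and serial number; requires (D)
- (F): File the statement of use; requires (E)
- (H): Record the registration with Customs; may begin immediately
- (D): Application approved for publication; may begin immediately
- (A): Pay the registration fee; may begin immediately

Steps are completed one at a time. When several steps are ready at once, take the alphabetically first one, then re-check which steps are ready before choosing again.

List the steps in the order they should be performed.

(A) → (D) → (B) → (E) → (F) → (C) → (H) → (G)

(A), (D) and (H) have no prerequisites; (A) has the earlier label, so (A) is first.
(E) now also ready, so the ready set is {(D), (E), (H)}; (D) has the earlier label → (D).
(B), (E) and (H) are all available; (B) has the earlier label → (B).
Now (E) and (H) have their prerequisites met. (E) has the earlier label, so (E) next.
(F) now also ready, so the ready set is {(F), (H)}; (F) has the earlier label → (F).
(C) and (H) are both available; (C) has the earlier label → (C).
Next only (H) has its prerequisites met → (H).
(G) needed (E) and (H), now all done → (G).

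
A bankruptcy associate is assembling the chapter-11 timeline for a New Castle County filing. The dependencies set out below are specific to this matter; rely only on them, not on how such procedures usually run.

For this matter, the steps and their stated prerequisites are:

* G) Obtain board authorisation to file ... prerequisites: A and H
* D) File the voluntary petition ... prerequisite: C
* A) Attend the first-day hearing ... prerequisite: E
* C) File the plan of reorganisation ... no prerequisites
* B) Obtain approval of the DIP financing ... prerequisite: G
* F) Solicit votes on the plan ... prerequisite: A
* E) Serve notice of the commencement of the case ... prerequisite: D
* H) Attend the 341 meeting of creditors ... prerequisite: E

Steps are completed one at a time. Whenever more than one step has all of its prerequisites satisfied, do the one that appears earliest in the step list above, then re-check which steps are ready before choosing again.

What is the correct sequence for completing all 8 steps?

C has no prerequisites → C first.
That leaves D as the only ready step → D.
E needed D, now all done → E.
A and H are both available; A is listed earlier → A.
F now also ready, so the ready set is {F, H}; F is listed earlier → F.
H is the only step now ready → H.
Next only G has its prerequisites met → G.
B needed G, now all done → B.

C D E A F H G B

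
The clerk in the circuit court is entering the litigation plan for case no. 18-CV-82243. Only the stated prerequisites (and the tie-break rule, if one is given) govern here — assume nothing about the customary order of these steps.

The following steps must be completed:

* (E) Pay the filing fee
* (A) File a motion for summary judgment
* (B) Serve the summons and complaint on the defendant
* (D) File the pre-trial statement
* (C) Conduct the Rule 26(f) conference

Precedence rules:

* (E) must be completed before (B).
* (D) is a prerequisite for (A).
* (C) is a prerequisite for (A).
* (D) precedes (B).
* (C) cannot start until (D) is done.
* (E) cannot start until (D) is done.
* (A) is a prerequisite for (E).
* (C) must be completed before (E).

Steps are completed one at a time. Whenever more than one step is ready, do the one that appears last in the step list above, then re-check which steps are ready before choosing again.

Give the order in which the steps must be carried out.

(D), (C), (A), (E), (B)

(D) has no prerequisites → (D) first.
(C) needed (D), now all done → (C).
Next only (A) has its prerequisites met → (A).
(E) needed (C), (D) and (A), now all done → (E).
Next only (B) has its prerequisites met → (B).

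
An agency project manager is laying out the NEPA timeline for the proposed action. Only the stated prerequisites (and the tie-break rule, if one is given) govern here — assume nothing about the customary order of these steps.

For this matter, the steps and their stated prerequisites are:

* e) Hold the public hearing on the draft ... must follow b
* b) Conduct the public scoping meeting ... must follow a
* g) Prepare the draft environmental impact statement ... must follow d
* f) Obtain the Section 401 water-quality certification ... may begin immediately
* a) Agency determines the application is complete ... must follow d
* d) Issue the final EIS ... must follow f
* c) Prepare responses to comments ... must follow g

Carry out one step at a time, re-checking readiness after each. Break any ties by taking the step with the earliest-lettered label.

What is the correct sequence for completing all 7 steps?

f d a b e g c

f has no prerequisites → f first.
d needed f, now all done → d.
Now a and g have their prerequisites met. a has the earlier label, so a next.
b now also ready, so the ready set is {b, g}; b has the earlier label → b.
Now e and g have their prerequisites met. e has the earlier label, so e next.
That leaves g as the only ready step → g.
c is the only step now ready → c.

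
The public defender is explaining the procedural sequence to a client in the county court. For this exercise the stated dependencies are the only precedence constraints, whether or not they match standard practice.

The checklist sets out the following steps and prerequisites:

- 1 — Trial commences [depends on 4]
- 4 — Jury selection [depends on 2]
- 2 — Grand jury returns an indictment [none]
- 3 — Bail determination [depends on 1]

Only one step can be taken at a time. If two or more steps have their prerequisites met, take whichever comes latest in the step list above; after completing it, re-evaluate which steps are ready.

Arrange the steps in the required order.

Only 2 has no prerequisites, so it is first.
4 is the only step now ready → 4.
1 needed 4, now all done → 1.
3 needed 1, now all done → 3.

2, 4, 1, 3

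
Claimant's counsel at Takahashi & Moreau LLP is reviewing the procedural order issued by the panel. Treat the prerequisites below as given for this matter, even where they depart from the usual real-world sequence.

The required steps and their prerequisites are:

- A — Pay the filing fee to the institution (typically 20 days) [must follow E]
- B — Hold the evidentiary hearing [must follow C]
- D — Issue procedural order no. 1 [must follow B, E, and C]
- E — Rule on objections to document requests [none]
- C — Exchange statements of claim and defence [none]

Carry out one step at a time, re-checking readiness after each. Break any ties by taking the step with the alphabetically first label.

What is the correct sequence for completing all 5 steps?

C, B, E, A, D

C and E have no prerequisites; C has the earlier label, so C is first.
B now also ready, so the ready set is {B, E}; B has the earlier label → B.
Next only E has its prerequisites met → E.
Ready: A and D. A has the earlier label → A.
That leaves D as the only ready step → D.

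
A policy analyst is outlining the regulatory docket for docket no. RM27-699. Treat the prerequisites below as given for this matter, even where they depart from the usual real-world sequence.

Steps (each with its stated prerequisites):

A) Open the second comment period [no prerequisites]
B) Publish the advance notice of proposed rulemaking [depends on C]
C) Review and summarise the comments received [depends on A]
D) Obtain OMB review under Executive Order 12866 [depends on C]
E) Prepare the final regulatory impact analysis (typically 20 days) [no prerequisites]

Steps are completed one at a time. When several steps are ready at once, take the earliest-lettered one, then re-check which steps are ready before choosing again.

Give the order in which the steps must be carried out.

A and E have no prerequisites; A has the earlier label, so A is first.
C now also ready, so the ready set is {C, E}; C has the earlier label → C.
B and D now also ready, so the ready set is {B, D, E}; B has the earlier label → B.
D and E are both available; D has the earlier label → D.
That leaves E as the only ready step → E.

A C B D E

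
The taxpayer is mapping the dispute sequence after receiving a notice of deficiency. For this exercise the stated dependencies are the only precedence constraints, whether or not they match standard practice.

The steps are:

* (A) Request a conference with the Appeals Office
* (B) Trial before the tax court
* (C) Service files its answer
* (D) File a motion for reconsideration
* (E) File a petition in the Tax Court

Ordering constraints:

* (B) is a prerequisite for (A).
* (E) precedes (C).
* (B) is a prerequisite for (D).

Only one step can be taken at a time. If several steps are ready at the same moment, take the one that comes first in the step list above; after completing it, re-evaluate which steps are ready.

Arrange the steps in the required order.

(B) and (E) have no prerequisites; (B) is listed earlier, so (B) is first.
Ready: (A), (D) and (E). (A) is listed earlier → (A).
Ready: (D) and (E). (D) is listed earlier → (D).
Next only (E) has its prerequisites met → (E).
(C) is the only step now ready → (C).

(B) (A) (D) (E) (C)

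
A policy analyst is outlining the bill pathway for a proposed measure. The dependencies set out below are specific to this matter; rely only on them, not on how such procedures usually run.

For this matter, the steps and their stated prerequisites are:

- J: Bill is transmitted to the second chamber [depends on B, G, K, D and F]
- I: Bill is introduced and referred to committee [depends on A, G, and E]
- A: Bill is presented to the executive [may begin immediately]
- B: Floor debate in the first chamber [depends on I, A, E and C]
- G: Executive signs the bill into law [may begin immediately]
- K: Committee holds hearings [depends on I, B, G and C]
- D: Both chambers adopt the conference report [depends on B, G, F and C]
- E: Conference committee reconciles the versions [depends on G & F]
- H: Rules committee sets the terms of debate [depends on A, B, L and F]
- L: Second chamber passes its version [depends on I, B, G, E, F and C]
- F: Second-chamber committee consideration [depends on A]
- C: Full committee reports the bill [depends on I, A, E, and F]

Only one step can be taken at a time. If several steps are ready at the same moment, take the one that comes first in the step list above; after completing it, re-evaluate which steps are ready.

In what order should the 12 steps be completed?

A, G, F, E, I, C, B, K, D, J, L, H

A and G have no prerequisites; A is listed earlier, so A is first.
Now G and F have their prerequisites met. G is listed earlier, so G next.
F is the only step now ready → F.
Next only E has its prerequisites met → E.
That leaves I as the only ready step → I.
C is the only step now ready → C.
Next only B has its prerequisites met → B.
K, D and L are all available; K is listed earlier → K.
Now D and L have their prerequisites met. D is listed earlier, so D next.
J now also ready, so the ready set is {J, L}; J is listed earlier → J.
That leaves L as the only ready step → L.
Next only H has its prerequisites met → H.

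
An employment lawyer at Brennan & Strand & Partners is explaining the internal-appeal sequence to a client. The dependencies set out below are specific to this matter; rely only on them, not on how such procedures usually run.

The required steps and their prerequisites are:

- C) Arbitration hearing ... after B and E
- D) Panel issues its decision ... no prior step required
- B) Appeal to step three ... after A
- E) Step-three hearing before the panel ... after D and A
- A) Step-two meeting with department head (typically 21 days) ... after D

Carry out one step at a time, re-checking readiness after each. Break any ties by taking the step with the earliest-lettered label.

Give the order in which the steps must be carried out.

D, A, B, E, C

D is the only step with nothing outstanding, so it goes first.
That leaves A as the only ready step → A.
Now B and E have their prerequisites met. B has the earlier label, so B next.
That leaves E as the only ready step → E.
C needed B and E, now all done → C.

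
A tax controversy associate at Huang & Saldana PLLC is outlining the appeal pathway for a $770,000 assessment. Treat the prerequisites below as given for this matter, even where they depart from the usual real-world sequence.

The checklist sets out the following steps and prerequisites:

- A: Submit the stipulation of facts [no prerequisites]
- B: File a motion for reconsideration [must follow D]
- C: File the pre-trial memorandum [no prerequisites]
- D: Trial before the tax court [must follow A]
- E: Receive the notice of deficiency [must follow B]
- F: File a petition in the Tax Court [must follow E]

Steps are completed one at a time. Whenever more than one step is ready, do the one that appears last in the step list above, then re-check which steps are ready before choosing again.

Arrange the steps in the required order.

C and A have no prerequisites; C is listed later, so C is first.
A is the only step now ready → A.
D is the only step now ready → D.
That leaves B as the only ready step → B.
E needed B, now all done → E.
F needed E, now all done → F.

C → A → D → B → E → F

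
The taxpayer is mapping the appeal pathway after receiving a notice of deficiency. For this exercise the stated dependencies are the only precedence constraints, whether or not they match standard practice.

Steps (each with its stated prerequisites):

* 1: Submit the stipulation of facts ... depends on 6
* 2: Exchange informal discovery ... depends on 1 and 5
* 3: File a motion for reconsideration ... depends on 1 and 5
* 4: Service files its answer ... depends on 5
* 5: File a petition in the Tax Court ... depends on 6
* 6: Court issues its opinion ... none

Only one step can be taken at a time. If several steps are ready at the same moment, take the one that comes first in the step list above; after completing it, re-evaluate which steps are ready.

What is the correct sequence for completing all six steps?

6 1 5 2 3 4

6 has no prerequisites → 6 first.
Ready: 1 and 5. 1 is listed earlier → 1.
5 needed 6, now all done → 5.
Now 2, 3 and 4 have their prerequisites met. 2 is listed earlier, so 2 next.
Now 3 and 4 have their prerequisites met. 3 is listed earlier, so 3 next.
4 needed 5, now all done → 4.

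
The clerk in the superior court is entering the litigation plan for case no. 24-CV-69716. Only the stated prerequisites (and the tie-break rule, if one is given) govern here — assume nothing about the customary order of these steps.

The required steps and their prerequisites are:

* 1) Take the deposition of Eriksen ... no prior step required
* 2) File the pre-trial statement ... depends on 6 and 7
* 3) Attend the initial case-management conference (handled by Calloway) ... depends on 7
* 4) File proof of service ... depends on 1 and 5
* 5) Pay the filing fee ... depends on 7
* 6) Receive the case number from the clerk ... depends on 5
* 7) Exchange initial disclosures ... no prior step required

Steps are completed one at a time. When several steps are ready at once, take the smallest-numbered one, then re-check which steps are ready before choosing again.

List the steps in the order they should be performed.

Nothing is required for 1 and 7. 1 has the earlier label → 1 first.
7 is the only step now ready → 7.
3 and 5 are both available; 3 has the earlier label → 3.
5 needed 7, now all done → 5.
Ready: 4 and 6. 4 has the earlier label → 4.
That leaves 6 as the only ready step → 6.
2 needed 6 and 7, now all done → 2.

1 7 3 5 4 6 2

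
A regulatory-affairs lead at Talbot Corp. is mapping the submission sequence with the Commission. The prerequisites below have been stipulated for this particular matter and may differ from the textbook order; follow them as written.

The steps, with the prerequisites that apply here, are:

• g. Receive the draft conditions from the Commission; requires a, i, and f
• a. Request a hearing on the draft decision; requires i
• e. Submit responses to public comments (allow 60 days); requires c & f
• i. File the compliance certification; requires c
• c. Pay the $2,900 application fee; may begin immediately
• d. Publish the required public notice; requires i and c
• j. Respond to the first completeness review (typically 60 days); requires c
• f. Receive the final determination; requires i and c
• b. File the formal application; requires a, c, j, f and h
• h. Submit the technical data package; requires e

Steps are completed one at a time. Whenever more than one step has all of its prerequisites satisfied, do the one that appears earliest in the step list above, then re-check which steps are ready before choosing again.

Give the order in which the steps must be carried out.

Only c has no prerequisites, so it is first.
i and j are both available; i is listed earlier → i.
a, d, j and f are all available; a is listed earlier → a.
Ready: d, j and f. d is listed earlier → d.
Ready: j and f. j is listed earlier → j.
f needed i and c, now all done → f.
g and e are both available; g is listed earlier → g.
e needed c and f, now all done → e.
h needed e, now all done → h.
That leaves b as the only ready step → b.

c → i → a → d → j → f → g → e → h → b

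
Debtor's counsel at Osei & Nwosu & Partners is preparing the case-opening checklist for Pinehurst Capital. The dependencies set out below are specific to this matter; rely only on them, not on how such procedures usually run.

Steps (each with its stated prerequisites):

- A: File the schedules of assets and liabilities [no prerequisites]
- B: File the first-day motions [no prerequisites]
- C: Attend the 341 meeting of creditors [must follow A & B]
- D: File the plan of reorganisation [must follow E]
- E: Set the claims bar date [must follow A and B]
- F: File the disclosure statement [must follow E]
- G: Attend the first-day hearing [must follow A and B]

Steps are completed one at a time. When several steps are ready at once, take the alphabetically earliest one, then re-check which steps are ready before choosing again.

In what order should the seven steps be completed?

A, B, C, E, D, F, G

A and B have no prerequisites; A has the earlier label, so A is first.
Next only B has its prerequisites met → B.
Ready: C, E and G. C has the earlier label → C.
Ready: E and G. E has the earlier label → E.
Ready: D, F and G. D has the earlier label → D.
Ready: F and G. F has the earlier label → F.
G needed A and B, now all done → G.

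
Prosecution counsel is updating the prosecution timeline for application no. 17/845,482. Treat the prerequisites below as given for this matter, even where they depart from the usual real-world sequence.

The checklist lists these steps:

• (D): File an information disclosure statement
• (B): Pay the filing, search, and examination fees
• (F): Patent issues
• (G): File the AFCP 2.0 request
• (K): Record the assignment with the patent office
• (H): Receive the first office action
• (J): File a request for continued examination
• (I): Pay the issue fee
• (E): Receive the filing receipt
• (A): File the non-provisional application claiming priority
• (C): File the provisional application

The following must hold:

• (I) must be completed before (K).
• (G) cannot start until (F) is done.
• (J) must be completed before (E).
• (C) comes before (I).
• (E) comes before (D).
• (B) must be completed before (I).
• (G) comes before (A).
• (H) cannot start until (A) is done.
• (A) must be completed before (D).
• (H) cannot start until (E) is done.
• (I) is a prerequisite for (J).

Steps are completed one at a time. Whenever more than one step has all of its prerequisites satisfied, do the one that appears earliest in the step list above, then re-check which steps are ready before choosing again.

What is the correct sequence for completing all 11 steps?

(B), (F) and (C) have no prerequisites; (B) is listed earlier, so (B) is first.
Ready: (F) and (C). (F) is listed earlier → (F).
(G) now also ready, so the ready set is {(G), (C)}; (G) is listed earlier → (G).
(A) now also ready, so the ready set is {(A), (C)}; (A) is listed earlier → (A).
(C) is the only step now ready → (C).
That leaves (I) as the only ready step → (I).
(K) and (J) are both available; (K) is listed earlier → (K).
(J) needed (I), now all done → (J).
Next only (E) has its prerequisites met → (E).
Now (D) and (H) have their prerequisites met. (D) is listed earlier, so (D) next.
(H) is the only step now ready → (H).

(B) (F) (G) (A) (C) (I) (K) (J) (E) (D) (H)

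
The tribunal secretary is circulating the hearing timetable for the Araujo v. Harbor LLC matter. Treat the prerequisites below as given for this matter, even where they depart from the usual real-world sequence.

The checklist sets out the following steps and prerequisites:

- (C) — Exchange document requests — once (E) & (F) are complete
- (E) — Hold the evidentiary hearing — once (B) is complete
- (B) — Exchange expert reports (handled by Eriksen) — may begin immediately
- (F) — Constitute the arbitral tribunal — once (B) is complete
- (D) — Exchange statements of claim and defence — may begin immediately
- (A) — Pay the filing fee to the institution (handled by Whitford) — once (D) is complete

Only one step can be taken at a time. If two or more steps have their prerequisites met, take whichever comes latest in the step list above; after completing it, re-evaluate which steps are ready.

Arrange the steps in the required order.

(D), (A), (B), (F), (E), (C)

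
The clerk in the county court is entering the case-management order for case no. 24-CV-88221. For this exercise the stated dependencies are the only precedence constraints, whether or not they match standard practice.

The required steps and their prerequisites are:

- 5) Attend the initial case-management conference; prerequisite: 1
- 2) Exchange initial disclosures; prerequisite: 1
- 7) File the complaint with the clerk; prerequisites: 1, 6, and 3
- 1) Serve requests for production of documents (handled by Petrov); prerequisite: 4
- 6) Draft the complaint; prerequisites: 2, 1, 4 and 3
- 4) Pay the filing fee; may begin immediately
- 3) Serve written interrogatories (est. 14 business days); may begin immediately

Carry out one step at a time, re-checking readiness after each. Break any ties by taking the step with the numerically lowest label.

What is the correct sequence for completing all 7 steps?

3 → 4 → 1 → 2 → 5 → 6 → 7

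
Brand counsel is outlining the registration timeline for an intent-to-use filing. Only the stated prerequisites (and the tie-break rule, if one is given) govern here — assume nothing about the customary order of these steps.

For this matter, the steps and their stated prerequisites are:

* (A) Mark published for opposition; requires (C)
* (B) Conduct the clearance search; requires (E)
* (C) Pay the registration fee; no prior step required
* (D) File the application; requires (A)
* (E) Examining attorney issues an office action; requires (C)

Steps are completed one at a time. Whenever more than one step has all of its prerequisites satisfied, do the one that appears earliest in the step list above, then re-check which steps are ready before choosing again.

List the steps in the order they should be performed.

(C) → (A) → (D) → (E) → (B)

Only (C) has no prerequisites, so it is first.
Ready: (A) and (E). (A) is listed earlier → (A).
(D) now also ready, so the ready set is {(D), (E)}; (D) is listed earlier → (D).
Next only (E) has its prerequisites met → (E).
Next only (B) has its prerequisites met → (B).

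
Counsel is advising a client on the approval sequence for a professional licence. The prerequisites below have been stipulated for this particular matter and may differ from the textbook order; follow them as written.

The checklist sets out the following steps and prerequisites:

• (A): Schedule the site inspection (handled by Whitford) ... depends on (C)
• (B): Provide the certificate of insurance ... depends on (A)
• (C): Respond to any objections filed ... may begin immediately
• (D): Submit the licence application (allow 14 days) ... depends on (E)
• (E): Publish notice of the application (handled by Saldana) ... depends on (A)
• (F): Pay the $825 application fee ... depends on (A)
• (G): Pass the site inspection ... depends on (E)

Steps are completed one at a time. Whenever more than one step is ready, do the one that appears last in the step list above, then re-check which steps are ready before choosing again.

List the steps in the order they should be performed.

(C) has no prerequisites → (C) first.
(A) is the only step now ready → (A).
(F), (E) and (B) are all available; (F) is listed later → (F).
Ready: (E) and (B). (E) is listed later → (E).
(G) and (D) now also ready, so the ready set is {(G), (D), (B)}; (G) is listed later → (G).
Now (D) and (B) have their prerequisites met. (D) is listed later, so (D) next.
Next only (B) has its prerequisites met → (B).

(C), (A), (F), (E), (G), (D), (B)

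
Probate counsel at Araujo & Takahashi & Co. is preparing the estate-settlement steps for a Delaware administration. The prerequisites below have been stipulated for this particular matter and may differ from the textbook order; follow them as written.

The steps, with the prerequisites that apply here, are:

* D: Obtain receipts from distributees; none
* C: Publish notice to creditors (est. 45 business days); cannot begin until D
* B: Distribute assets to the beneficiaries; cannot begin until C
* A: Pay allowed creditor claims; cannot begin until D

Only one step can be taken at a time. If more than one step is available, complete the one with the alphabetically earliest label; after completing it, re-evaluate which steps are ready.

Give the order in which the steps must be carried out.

D is the only step with nothing outstanding, so it goes first.
Now A and C have their prerequisites met. A has the earlier label, so A next.
Next only C has its prerequisites met → C.
That leaves B as the only ready step → B.

D → A → C → B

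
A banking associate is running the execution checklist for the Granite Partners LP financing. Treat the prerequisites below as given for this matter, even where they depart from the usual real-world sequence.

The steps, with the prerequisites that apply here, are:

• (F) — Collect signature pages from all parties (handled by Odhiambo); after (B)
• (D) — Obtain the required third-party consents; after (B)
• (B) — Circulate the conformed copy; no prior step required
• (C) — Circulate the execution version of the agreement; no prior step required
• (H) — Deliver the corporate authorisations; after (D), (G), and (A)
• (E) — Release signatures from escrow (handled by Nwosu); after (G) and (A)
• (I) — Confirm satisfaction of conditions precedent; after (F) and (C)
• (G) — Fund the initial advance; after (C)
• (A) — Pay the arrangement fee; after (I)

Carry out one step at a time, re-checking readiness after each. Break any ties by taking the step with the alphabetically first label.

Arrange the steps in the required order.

(B), (C), (D), (F), (G), (I), (A), (E), (H)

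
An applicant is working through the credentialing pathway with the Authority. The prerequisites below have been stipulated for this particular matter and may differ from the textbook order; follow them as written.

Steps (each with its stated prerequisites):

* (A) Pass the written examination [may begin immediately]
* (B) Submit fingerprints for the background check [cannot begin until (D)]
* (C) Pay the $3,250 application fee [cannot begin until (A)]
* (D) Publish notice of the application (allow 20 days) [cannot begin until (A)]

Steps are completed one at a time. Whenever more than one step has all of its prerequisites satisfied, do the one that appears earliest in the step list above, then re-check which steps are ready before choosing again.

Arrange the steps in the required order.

(A) → (C) → (D) → (B)

Only (A) has no prerequisites, so it is first.
Ready: (C) and (D). (C) is listed earlier → (C).
Next only (D) has its prerequisites met → (D).
Next only (B) has its prerequisites met → (B).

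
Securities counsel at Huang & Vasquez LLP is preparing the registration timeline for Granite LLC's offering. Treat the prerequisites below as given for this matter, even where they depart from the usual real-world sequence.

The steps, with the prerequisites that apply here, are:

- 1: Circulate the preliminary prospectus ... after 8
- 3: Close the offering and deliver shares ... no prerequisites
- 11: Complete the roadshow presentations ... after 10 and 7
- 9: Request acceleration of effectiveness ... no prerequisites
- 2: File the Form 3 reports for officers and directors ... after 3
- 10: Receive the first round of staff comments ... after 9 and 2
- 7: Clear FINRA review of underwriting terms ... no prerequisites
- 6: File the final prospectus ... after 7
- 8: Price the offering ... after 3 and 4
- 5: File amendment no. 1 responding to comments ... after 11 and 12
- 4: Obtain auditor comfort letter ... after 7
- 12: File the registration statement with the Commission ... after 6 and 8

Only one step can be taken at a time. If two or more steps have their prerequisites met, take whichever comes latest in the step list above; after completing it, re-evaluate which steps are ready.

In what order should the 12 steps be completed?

7 → 4 → 6 → 9 → 3 → 8 → 12 → 2 → 10 → 11 → 5 → 1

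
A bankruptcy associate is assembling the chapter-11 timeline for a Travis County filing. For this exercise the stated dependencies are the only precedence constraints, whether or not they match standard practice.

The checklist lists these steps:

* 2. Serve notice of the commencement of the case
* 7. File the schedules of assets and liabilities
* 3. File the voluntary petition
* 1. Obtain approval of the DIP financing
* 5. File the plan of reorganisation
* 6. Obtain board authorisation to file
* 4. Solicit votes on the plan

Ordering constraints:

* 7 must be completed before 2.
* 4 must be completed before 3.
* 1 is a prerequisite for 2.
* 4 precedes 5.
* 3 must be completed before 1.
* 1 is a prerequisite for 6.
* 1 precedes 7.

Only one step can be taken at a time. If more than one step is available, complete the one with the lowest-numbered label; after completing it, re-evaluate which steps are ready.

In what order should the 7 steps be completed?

4, 3, 1, 5, 6, 7, 2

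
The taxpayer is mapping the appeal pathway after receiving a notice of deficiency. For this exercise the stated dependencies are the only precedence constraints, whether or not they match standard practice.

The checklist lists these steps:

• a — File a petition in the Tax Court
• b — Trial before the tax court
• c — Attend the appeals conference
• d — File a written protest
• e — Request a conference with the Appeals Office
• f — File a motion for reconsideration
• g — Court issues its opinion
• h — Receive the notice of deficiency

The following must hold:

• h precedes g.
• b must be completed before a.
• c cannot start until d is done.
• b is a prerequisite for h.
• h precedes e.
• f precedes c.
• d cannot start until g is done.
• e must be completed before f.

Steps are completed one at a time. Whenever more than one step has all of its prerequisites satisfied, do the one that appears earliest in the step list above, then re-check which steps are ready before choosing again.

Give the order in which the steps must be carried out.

b → a → h → e → f → g → d → c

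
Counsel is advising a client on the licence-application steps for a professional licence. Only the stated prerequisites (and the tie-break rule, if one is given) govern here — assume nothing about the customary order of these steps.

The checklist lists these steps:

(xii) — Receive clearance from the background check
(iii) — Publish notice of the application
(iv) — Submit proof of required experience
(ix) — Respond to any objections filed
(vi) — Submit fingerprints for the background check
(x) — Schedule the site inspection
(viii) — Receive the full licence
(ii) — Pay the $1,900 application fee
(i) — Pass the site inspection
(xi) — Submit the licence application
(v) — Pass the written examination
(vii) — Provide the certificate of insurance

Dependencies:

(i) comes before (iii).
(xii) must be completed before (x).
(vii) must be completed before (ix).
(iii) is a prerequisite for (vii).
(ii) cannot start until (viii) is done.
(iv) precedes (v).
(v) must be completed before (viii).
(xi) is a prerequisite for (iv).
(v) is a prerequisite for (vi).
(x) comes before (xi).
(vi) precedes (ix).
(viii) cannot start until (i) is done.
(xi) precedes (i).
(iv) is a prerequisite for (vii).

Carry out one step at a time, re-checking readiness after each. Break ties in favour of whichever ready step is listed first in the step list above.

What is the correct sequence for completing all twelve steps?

(xii) (x) (xi) (iv) (i) (iii) (v) (vi) (viii) (ii) (vii) (ix)

(xii) is the only step with nothing outstanding, so it goes first.
(x) needed (xii), now all done → (x).
That leaves (xi) as the only ready step → (xi).
Now (iv) and (i) have their prerequisites met. (iv) is listed earlier, so (iv) next.
(v) now also ready, so the ready set is {(i), (v)}; (i) is listed earlier → (i).
(iii) now also ready, so the ready set is {(iii), (v)}; (iii) is listed earlier → (iii).
(v) and (vii) are both available; (v) is listed earlier → (v).
(vi) and (viii) now also ready, so the ready set is {(vi), (viii), (vii)}; (vi) is listed earlier → (vi).
(viii) and (vii) are both available; (viii) is listed earlier → (viii).
(ii) now also ready, so the ready set is {(ii), (vii)}; (ii) is listed earlier → (ii).
(vii) is the only step now ready → (vii).
(ix) needed (vi) and (vii), now all done → (ix).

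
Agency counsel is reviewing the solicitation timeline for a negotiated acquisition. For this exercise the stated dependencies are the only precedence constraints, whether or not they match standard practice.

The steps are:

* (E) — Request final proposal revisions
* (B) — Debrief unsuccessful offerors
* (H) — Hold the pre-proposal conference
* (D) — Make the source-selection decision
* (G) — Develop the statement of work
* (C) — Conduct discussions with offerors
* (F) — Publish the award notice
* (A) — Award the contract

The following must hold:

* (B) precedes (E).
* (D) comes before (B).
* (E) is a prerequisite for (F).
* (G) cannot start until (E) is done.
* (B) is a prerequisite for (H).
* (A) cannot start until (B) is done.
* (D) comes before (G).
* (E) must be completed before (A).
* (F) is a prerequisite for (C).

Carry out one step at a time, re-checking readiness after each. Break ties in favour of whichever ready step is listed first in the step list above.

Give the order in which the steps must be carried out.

(D) (B) (E) (H) (G) (F) (C) (A)

(D) is the only step with nothing outstanding, so it goes first.
That leaves (B) as the only ready step → (B).
(E) and (H) are both available; (E) is listed earlier → (E).
Now (H), (G), (F) and (A) have their prerequisites met. (H) is listed earlier, so (H) next.
Now (G), (F) and (A) have their prerequisites met. (G) is listed earlier, so (G) next.
Now (F) and (A) have their prerequisites met. (F) is listed earlier, so (F) next.
Ready: (C) and (A). (C) is listed earlier → (C).
Next only (A) has its prerequisites met → (A).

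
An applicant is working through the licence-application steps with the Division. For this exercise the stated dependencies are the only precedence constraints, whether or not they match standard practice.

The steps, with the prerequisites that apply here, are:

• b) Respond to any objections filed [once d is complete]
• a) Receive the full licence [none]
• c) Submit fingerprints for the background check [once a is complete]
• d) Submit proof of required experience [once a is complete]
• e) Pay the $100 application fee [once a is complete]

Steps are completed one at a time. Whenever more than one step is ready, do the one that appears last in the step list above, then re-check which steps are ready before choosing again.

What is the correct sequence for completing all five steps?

a has no prerequisites → a first.
Ready: e, d and c. e is listed later → e.
Now d and c have their prerequisites met. d is listed later, so d next.
c and b are both available; c is listed later → c.
b is the only step now ready → b.

a, e, d, c, b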